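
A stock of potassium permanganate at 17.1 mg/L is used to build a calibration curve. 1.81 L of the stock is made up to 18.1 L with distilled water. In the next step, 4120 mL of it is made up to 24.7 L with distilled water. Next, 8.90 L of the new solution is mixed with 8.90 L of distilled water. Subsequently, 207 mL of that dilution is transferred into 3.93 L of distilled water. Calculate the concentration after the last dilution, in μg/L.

7.14 μg/L

Overall dilution factor = 10 × 5.995 × 2 × 19.99 = 2396.
17.1 mg/L / 2396 = 7.14 × 10⁻³ mg/L = 7.14 μg/L.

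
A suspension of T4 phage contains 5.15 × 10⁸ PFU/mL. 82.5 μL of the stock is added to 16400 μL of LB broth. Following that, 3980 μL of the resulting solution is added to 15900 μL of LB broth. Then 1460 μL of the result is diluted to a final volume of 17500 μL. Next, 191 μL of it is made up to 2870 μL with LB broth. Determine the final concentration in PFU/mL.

2870 PFU/mL

Overall dilution factor = 199.8 × 4.995 × 11.99 × 15.03 = 1.80 × 10⁵.
5.15 × 10⁸ PFU/mL / 1.80 × 10⁵ = 2870 PFU/mL.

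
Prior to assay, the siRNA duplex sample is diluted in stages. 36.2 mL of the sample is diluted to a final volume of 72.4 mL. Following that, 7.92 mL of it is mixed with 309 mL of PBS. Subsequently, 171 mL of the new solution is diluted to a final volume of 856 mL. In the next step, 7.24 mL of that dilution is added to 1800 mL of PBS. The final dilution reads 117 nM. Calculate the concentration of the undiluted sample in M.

Overall dilution factor = 2 × 40.02 × 5.006 × 249.6 = 1.00 × 10⁵.
Original = 117 nM × 1.00 × 10⁵ = 1.17 × 10⁷ nM = 0.0117 M.

0.0117 M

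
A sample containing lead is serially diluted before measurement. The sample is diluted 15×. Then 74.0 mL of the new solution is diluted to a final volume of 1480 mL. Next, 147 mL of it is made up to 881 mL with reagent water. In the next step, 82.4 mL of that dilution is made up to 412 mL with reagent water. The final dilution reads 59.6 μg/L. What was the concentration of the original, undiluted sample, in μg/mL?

536 μg/mL

Overall dilution factor = 15 × 20 × 5.993 × 5 = 8990.
Original = 59.6 μg/L × 8990 = 5.36 × 10⁵ μg/L = 536 μg/mL.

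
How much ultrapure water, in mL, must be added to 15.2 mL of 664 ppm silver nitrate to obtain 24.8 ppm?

392 mL

V₂ = C₁V₁/C₂ = 664 × 15.2 / 24.8 = 407 mL.
Diluent to add = V₂ − V₁ = 407 − 15.2 = 392 mL.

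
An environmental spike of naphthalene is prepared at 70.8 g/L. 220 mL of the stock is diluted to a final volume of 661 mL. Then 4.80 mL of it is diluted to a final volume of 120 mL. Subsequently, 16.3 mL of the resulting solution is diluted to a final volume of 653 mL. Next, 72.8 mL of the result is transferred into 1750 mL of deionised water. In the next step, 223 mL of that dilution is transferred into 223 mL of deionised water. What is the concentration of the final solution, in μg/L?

470 μg/L

Overall dilution factor = 3.005 × 25 × 40.06 × 25.04 × 2 = 1.51 × 10⁵.
70.8 g/L / 1.51 × 10⁵ = 4.70 × 10⁻⁴ g/L = 470 μg/L.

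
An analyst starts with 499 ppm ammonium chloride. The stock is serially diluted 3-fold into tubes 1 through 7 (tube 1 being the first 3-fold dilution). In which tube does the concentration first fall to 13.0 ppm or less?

Tube n has concentration 499 ppm / 3ⁿ.
Need 3ⁿ ≥ 499 ppm / 13.0 ppm = 38.4, so n ≥ 3.32.
First such tube: n = 4.

tube 4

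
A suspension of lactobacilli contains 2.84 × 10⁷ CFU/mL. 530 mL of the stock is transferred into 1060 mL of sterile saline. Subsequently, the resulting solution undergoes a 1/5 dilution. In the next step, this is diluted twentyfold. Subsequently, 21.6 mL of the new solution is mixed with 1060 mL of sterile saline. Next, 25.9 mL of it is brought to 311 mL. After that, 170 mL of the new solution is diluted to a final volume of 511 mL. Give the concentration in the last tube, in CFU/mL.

52.4 CFU/mL

Overall dilution factor = 3 × 5 × 20 × 50.07 × 12.01 × 3.006 = 5.42 × 10⁵.
2.84 × 10⁷ CFU/mL / 5.42 × 10⁵ = 52.4 CFU/mL.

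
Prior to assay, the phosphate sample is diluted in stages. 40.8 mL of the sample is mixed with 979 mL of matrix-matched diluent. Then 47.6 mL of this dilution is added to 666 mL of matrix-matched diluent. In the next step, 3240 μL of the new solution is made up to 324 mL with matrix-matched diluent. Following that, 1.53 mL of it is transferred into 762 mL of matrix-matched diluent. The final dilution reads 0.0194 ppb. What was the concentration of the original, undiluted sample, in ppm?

Overall dilution factor = 25.00 × 14.99 × 100 × 499.0 = 1.87 × 10⁷.
Original = 0.0194 ppb × 1.87 × 10⁷ = 3.63 × 10⁵ ppb = 363 ppm.

363 ppm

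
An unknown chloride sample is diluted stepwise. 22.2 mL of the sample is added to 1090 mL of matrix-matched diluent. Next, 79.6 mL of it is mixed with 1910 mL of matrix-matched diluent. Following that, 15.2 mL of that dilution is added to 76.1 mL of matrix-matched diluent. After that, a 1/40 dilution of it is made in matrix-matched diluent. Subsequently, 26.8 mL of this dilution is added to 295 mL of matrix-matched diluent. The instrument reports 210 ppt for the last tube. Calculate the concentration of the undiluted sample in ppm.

Overall dilution factor = 50.10 × 24.99 × 6.007 × 40 × 12.01 = 3.61 × 10⁶.
Original = 210 ppt × 3.61 × 10⁶ = 7.59 × 10⁸ ppt = 759 ppm.

759 ppm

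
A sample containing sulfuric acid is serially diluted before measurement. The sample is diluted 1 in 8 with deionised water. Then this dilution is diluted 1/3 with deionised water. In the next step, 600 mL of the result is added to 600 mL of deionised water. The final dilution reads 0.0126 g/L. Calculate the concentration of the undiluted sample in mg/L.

Overall dilution factor = 8 × 3 × 2 = 48.0.
Original = 0.0126 g/L × 48.0 = 0.605 g/L = 605 mg/L.

605 mg/L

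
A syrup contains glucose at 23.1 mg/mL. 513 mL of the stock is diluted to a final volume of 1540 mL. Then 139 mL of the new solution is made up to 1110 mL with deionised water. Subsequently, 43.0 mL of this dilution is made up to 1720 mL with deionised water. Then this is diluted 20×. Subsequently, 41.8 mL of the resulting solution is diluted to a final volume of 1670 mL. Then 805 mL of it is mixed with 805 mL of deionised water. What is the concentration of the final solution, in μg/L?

Overall dilution factor = 3.002 × 7.986 × 40 × 20 × 39.95 × 2 = 1.53 × 10⁶.
23.1 mg/mL / 1.53 × 10⁶ = 1.51 × 10⁻⁵ mg/mL = 15.1 μg/L.

15.1 μg/L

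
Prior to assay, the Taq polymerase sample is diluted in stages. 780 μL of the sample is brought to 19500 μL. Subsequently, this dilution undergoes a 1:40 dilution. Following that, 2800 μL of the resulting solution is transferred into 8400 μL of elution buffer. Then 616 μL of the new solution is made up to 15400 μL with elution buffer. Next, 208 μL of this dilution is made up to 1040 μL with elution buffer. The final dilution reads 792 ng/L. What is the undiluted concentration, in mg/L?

396 mg/L

Overall dilution factor = 25 × 40 × 4 × 25 × 5 = 5.00 × 10⁵.
Original = 792 ng/L × 5.00 × 10⁵ = 3.96 × 10⁸ ng/L = 396 mg/L.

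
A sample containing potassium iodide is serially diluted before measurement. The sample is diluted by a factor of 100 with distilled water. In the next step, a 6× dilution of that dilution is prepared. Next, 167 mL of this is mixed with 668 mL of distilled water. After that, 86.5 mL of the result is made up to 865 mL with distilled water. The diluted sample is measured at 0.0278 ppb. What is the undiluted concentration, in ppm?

Overall dilution factor = 100 × 6 × 5 × 10 = 3.00 × 10⁴.
Original = 0.0278 ppb × 3.00 × 10⁴ = 834 ppb = 0.834 ppm.

0.834 ppm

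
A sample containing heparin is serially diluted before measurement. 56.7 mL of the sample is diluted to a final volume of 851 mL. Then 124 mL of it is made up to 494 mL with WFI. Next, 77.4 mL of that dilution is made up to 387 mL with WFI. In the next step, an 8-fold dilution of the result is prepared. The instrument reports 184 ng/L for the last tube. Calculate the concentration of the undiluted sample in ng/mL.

Overall dilution factor = 15.01 × 3.984 × 5 × 8 = 2392.
Original = 184 ng/L × 2392 = 4.40 × 10⁵ ng/L = 440 ng/mL.

440 ng/mL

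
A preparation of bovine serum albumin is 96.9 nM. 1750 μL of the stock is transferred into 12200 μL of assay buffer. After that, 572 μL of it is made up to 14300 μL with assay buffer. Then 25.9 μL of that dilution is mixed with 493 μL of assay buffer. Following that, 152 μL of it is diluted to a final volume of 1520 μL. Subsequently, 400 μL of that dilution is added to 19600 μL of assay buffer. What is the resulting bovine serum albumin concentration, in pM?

Overall dilution factor = 7.971 × 25 × 20.03 × 10 × 50 = 2.00 × 10⁶.
96.9 nM / 2.00 × 10⁶ = 4.85 × 10⁻⁵ nM = 0.0485 pM.

0.0485 pM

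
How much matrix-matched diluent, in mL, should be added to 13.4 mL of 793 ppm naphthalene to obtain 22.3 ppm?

463 mL

V₂ = C₁V₁/C₂ = 793 × 13.4 / 22.3 = 477 mL.
Diluent to add = V₂ − V₁ = 477 − 13.4 = 463 mL.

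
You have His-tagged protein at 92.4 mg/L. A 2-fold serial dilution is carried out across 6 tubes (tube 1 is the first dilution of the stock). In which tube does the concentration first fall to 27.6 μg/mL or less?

Tube n has concentration 92.4 mg/L / 2ⁿ.
Need 2ⁿ ≥ 92.4 mg/L / 27.6 μg/mL = 3.35, so n ≥ 1.74.
First such tube: n = 2.

tube 2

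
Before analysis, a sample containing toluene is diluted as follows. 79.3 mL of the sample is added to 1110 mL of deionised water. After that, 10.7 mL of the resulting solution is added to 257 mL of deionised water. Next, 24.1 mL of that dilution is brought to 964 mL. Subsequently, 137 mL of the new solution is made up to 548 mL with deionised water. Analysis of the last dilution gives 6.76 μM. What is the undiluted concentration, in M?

Overall dilution factor = 15.00 × 25.02 × 40 × 4 = 6.00 × 10⁴.
Original = 6.76 μM × 6.00 × 10⁴ = 4.06 × 10⁵ μM = 0.406 M.

0.406 M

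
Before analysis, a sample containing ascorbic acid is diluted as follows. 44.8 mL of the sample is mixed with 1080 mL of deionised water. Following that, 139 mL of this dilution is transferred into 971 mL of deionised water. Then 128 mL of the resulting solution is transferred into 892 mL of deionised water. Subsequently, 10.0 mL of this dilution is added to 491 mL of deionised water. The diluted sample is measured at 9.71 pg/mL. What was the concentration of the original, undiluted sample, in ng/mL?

777 ng/mL

Overall dilution factor = 25.11 × 7.986 × 7.969 × 50.10 = 8.00 × 10⁴.
Original = 9.71 pg/mL × 8.00 × 10⁴ = 7.77 × 10⁵ pg/mL = 777 ng/mL.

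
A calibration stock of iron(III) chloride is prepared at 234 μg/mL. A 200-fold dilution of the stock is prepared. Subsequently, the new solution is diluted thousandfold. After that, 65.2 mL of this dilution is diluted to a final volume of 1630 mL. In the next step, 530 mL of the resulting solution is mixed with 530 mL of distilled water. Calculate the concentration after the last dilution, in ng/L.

Overall dilution factor = 200 × 1000 × 25 × 2 = 1.00 × 10⁷.
234 μg/mL / 1.00 × 10⁷ = 2.34 × 10⁻⁵ μg/mL = 23.4 ng/L.

23.4 ng/L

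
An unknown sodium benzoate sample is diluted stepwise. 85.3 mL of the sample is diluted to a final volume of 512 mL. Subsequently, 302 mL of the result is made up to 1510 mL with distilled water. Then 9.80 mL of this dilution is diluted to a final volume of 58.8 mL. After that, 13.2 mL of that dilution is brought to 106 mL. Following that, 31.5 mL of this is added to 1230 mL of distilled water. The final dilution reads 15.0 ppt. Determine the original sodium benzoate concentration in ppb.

869 ppb

Overall dilution factor = 6.002 × 5 × 6 × 8.030 × 40.05 = 5.79 × 10⁴.
Original = 15.0 ppt × 5.79 × 10⁴ = 8.69 × 10⁵ ppt = 869 ppb.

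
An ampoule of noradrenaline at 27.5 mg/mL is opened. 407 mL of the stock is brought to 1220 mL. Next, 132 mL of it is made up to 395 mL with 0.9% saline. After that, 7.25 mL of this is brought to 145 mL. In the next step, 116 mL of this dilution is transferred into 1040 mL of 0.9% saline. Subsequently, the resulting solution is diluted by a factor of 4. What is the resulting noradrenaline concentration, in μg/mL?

Overall dilution factor = 2.998 × 2.992 × 20 × 9.966 × 4 = 7151.
27.5 mg/mL / 7151 = 3.85 × 10⁻³ mg/mL = 3.85 μg/mL.

3.85 μg/mL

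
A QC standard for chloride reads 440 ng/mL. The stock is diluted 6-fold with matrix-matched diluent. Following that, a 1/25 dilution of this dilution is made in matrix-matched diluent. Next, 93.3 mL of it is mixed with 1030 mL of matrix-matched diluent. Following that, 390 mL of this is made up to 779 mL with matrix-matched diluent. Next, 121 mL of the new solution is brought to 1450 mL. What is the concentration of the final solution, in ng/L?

10.2 ng/L

Overall dilution factor = 6 × 25 × 12.04 × 1.997 × 11.98 = 4.32 × 10⁴.
440 ng/mL / 4.32 × 10⁴ = 0.0102 ng/mL = 10.2 ng/L.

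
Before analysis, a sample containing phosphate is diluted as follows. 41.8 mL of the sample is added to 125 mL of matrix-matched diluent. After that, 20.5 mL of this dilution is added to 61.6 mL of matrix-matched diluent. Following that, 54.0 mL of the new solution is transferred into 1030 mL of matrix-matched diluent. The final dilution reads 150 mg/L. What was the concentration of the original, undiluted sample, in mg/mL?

48.1 mg/mL

Overall dilution factor = 3.990 × 4.005 × 20.07 = 321.
Original = 150 mg/L × 321 = 4.81 × 10⁴ mg/L = 48.1 mg/mL.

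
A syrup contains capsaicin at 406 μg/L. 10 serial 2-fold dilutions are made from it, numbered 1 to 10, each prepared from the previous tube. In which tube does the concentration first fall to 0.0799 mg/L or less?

tube 3

Tube n has concentration 406 μg/L / 2ⁿ.
Need 2ⁿ ≥ 406 μg/L / 0.0799 mg/L = 5.08, so n ≥ 2.35.
First such tube: n = 3.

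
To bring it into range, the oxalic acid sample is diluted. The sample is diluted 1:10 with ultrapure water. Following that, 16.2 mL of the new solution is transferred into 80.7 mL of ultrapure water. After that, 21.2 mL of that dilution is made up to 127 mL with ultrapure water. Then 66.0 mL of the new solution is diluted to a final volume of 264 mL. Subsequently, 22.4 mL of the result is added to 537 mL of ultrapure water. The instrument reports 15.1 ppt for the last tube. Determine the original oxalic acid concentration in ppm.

Overall dilution factor = 10 × 5.981 × 5.991 × 4 × 24.97 = 3.58 × 10⁴.
Original = 15.1 ppt × 3.58 × 10⁴ = 5.40 × 10⁵ ppt = 0.540 ppm.

0.540 ppm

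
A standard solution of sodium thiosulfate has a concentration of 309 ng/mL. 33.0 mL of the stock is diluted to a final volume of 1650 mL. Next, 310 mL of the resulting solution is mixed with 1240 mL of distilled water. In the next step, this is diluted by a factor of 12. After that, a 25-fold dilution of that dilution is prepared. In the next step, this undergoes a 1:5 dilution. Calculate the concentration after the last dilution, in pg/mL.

Overall dilution factor = 50 × 5 × 12 × 25 × 5 = 3.75 × 10⁵.
309 ng/mL / 3.75 × 10⁵ = 8.24 × 10⁻⁴ ng/mL = 0.824 pg/mL.

0.824 pg/mL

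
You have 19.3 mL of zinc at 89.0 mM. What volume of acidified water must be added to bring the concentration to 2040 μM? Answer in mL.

823 mL

2040 μM = 2.04 mM.
V₂ = C₁V₁/C₂ = 89.0 × 19.3 / 2.04 = 842 mL.
Diluent to add = V₂ − V₁ = 842 − 19.3 = 823 mL.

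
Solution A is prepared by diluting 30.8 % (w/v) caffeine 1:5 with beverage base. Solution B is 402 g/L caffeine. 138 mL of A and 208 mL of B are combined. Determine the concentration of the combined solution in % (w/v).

26.6 % (w/v)

C_A = 30.8 % (w/v) / 5 = 6.16 % (w/v).
C_B = 402 g/L = 40.2 % (w/v).
C_mix = (C_A·V_A + C_B·V_B)/(V_A + V_B) = (6.16×138 + 40.2×208) / 346.0 = 26.6 % (w/v).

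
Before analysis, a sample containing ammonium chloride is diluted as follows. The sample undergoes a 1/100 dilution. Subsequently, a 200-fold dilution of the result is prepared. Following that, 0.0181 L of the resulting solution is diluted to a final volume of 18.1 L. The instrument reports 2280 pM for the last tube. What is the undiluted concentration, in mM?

Overall dilution factor = 100 × 200 × 1000 = 2.00 × 10⁷.
Original = 2280 pM × 2.00 × 10⁷ = 4.56 × 10¹⁰ pM = 45.6 mM.

45.6 mM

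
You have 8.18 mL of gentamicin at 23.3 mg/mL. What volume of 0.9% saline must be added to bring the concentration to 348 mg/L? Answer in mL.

540 mL

348 mg/L = 0.348 mg/mL.
V₂ = C₁V₁/C₂ = 23.3 × 8.18 / 0.348 = 548 mL.
Diluent to add = V₂ − V₁ = 548 − 8.18 = 540 mL.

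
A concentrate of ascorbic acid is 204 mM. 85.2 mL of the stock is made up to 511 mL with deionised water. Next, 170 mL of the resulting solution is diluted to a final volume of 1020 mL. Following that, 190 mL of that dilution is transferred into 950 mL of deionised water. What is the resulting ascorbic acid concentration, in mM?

Overall dilution factor = 5.998 × 6 × 6 = 216.
204 mM / 216 = 0.945 mM.

0.945 mM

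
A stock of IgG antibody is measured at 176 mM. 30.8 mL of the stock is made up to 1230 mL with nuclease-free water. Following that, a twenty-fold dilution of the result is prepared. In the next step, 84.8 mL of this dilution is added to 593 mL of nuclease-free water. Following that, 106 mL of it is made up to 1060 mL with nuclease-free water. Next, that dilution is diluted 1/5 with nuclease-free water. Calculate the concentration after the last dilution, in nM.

Overall dilution factor = 39.94 × 20 × 7.993 × 10 × 5 = 3.19 × 10⁵.
176 mM / 3.19 × 10⁵ = 5.51 × 10⁻⁴ mM = 551 nM.

551 nM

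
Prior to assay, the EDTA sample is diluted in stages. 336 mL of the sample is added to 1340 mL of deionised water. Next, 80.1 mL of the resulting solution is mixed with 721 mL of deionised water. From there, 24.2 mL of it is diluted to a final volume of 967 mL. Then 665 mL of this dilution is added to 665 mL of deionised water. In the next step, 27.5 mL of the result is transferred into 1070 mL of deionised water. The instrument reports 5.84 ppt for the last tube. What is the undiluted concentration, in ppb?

Overall dilution factor = 4.988 × 10.00 × 39.96 × 2 × 39.91 = 1.59 × 10⁵.
Original = 5.84 ppt × 1.59 × 10⁵ = 9.29 × 10⁵ ppt = 929 ppb.

929 ppb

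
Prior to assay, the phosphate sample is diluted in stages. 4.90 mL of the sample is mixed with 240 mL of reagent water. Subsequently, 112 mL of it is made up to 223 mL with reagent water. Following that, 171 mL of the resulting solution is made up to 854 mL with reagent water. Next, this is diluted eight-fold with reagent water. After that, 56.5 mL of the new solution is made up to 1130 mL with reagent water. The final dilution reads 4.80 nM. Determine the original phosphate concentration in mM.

0.382 mM

Overall dilution factor = 49.98 × 1.991 × 4.994 × 8 × 20 = 7.95 × 10⁴.
Original = 4.80 nM × 7.95 × 10⁴ = 3.82 × 10⁵ nM = 0.382 mM.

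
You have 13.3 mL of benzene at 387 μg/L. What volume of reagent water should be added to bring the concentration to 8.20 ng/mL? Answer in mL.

614 mL

8.20 ng/mL = 8.20 μg/L.
V₂ = C₁V₁/C₂ = 387 × 13.3 / 8.20 = 628 mL.
Diluent to add = V₂ − V₁ = 628 − 13.3 = 614 mL.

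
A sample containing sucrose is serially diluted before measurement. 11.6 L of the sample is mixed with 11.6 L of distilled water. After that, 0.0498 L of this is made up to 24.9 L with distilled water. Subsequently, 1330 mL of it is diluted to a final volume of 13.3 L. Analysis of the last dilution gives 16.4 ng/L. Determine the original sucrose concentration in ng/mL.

164 ng/mL

Overall dilution factor = 2 × 500 × 10 = 1.00 × 10⁴.
Original = 16.4 ng/L × 1.00 × 10⁴ = 1.64 × 10⁵ ng/L = 164 ng/mL.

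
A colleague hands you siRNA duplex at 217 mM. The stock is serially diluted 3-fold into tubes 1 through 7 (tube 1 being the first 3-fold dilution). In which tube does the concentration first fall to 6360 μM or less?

tube 4

Tube n has concentration 217 mM / 3ⁿ.
Need 3ⁿ ≥ 217 mM / 6360 μM = 34.1, so n ≥ 3.21.
First such tube: n = 4.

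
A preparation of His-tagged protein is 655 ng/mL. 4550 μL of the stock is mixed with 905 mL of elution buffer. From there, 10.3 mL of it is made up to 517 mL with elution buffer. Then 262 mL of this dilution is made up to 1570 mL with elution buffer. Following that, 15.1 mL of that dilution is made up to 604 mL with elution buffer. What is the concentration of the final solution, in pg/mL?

Overall dilution factor = 199.9 × 50.19 × 5.992 × 40 = 2.41 × 10⁶.
655 ng/mL / 2.41 × 10⁶ = 2.72 × 10⁻⁴ ng/mL = 0.272 pg/mL.

0.272 pg/mL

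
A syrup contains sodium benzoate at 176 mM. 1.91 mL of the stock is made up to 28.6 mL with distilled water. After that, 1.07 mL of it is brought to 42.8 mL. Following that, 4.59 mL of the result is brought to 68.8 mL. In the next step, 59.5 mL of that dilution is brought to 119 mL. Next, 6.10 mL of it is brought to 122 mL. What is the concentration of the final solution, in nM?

Overall dilution factor = 14.97 × 40 × 14.99 × 2 × 20 = 3.59 × 10⁵.
176 mM / 3.59 × 10⁵ = 4.90 × 10⁻⁴ mM = 490 nM.

490 nM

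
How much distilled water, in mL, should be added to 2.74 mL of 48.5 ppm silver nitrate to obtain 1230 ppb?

105 mL

1230 ppb = 1.23 ppm.
V₂ = C₁V₁/C₂ = 48.5 × 2.74 / 1.23 = 108 mL.
Diluent to add = V₂ − V₁ = 108 − 2.74 = 105 mL.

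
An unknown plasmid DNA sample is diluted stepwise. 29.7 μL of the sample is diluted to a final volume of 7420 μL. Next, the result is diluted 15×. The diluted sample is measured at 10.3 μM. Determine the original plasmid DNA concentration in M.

0.0386 M

Overall dilution factor = 249.8 × 15 = 3747.
Original = 10.3 μM × 3747 = 3.86 × 10⁴ μM = 0.0386 M.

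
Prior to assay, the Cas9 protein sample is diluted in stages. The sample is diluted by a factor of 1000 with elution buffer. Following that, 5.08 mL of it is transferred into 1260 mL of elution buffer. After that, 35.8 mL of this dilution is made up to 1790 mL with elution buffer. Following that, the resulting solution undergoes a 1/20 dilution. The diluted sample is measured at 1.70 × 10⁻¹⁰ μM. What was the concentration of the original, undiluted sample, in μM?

Overall dilution factor = 1000 × 249.0 × 50 × 20 = 2.49 × 10⁸.
Original = 1.70 × 10⁻¹⁰ μM × 2.49 × 10⁸ = 0.0423 μM.

0.0423 μM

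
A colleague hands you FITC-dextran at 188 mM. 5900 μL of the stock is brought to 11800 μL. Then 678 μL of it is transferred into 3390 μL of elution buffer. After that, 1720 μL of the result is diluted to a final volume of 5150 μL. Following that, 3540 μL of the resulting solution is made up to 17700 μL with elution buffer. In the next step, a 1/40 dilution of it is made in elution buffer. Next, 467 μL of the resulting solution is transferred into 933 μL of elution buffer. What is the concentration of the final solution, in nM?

8730 nM

Overall dilution factor = 2 × 6 × 2.994 × 5 × 40 × 2.998 = 2.15 × 10⁴.
188 mM / 2.15 × 10⁴ = 8.73 × 10⁻³ mM = 8730 nM.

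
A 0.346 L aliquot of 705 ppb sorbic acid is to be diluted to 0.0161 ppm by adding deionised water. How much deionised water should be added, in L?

0.0161 ppm = 16.1 ppb.
V₂ = C₁V₁/C₂ = 705 × 0.346 / 16.1 = 15.2 L.
Diluent to add = V₂ − V₁ = 15.2 − 0.346 = 14.8 L.

14.8 L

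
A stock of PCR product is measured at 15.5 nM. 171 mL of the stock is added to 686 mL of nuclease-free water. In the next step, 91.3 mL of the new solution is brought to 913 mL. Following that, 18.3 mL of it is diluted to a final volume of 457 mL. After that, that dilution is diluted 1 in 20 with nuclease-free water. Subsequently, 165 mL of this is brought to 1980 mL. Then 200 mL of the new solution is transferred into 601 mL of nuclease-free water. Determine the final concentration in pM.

0.0129 pM

Overall dilution factor = 5.012 × 10 × 24.97 × 20 × 12 × 4.005 = 1.20 × 10⁶.
15.5 nM / 1.20 × 10⁶ = 1.29 × 10⁻⁵ nM = 0.0129 pM.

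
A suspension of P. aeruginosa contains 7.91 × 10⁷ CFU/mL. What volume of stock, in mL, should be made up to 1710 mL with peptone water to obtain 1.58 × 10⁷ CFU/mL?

342 mL

V₁ = C₂V₂/C₁ = 1.58 × 10⁷ × 1710 / 7.91 × 10⁷ = 342 mL.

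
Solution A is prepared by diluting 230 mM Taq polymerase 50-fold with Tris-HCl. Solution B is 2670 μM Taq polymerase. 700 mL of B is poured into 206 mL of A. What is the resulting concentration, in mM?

3.11 mM

C_A = 230 mM / 50 = 4.60 mM.
C_B = 2670 μM = 2.67 mM.
C_mix = (C_A·V_A + C_B·V_B)/(V_A + V_B) = (4.60×206 + 2.67×700) / 906.0 = 3.11 mM.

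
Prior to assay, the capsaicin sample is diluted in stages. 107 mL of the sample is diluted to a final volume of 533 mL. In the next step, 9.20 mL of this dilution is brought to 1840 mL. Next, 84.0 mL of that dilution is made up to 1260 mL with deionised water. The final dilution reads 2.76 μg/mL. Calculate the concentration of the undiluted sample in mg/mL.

Overall dilution factor = 4.981 × 200 × 15 = 1.49 × 10⁴.
Original = 2.76 μg/mL × 1.49 × 10⁴ = 4.12 × 10⁴ μg/mL = 41.2 mg/mL.

41.2 mg/mL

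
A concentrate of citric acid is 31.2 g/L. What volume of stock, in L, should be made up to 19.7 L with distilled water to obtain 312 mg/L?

0.197 L

312 mg/L = 0.312 g/L.
V₁ = C₂V₂/C₁ = 0.312 × 19.7 / 31.2 = 0.197 L.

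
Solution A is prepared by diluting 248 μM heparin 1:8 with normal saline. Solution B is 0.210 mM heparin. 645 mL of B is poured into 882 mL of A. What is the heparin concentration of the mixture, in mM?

0.107 mM

C_A = 248 μM / 8 = 31.0 μM.
C_B = 0.210 mM = 210 μM.
C_mix = (C_A·V_A + C_B·V_B)/(V_A + V_B) = (31.0×882 + 210×645) / 1527 = 107 μM = 0.107 mM.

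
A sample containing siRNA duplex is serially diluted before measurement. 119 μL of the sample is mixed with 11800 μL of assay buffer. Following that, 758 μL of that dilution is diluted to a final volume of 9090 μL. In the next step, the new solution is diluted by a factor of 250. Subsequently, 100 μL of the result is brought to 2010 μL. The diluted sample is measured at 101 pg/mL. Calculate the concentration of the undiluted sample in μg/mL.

610 μg/mL

Overall dilution factor = 100.2 × 11.99 × 250 × 20.10 = 6.04 × 10⁶.
Original = 101 pg/mL × 6.04 × 10⁶ = 6.10 × 10⁸ pg/mL = 610 μg/mL.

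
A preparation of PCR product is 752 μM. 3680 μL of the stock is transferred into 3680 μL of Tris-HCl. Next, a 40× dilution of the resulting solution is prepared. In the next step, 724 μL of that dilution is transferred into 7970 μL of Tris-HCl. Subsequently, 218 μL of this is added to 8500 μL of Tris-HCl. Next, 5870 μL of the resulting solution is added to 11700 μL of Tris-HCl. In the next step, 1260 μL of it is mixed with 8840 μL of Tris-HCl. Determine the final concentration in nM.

0.816 nM

Overall dilution factor = 2 × 40 × 12.01 × 39.99 × 2.993 × 8.016 = 9.22 × 10⁵.
752 μM / 9.22 × 10⁵ = 8.16 × 10⁻⁴ μM = 0.816 nM.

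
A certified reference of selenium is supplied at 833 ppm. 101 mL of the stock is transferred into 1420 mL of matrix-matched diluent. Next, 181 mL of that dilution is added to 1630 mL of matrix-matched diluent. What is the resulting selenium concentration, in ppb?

5530 ppb

Overall dilution factor = 15.06 × 10.01 = 151.
833 ppm / 151 = 5.53 ppm = 5530 ppb.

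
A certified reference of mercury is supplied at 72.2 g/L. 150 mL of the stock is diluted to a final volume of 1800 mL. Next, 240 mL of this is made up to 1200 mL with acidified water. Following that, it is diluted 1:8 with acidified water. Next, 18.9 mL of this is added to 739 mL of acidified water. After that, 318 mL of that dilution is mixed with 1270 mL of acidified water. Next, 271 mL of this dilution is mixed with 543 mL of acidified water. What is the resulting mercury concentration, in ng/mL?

250 ng/mL

Overall dilution factor = 12 × 5 × 8 × 40.10 × 4.994 × 3.004 = 2.89 × 10⁵.
72.2 g/L / 2.89 × 10⁵ = 2.50 × 10⁻⁴ g/L = 250 ng/mL.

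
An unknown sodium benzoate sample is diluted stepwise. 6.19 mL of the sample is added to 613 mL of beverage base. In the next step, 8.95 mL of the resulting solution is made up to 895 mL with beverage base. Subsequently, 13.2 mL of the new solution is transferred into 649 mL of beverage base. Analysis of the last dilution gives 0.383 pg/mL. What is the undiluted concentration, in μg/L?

192 μg/L

Overall dilution factor = 100.0 × 100 × 50.17 = 5.02 × 10⁵.
Original = 0.383 pg/mL × 5.02 × 10⁵ = 1.92 × 10⁵ pg/mL = 192 μg/L.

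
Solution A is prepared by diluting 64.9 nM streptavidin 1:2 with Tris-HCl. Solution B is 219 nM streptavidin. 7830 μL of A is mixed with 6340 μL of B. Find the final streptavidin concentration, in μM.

C_A = 64.9 nM / 2 = 32.5 nM.
C_mix = (C_A·V_A + C_B·V_B)/(V_A + V_B) = (32.5×7830 + 219×6340) / 14170 = 116 nM = 0.116 μM.

0.116 μM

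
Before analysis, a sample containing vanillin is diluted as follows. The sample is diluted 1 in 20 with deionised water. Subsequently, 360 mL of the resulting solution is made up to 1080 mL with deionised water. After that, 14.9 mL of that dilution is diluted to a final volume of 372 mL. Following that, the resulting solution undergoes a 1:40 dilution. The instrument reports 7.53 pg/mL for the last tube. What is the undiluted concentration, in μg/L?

Overall dilution factor = 20 × 3 × 24.97 × 40 = 5.99 × 10⁴.
Original = 7.53 pg/mL × 5.99 × 10⁴ = 4.51 × 10⁵ pg/mL = 451 μg/L.

451 μg/L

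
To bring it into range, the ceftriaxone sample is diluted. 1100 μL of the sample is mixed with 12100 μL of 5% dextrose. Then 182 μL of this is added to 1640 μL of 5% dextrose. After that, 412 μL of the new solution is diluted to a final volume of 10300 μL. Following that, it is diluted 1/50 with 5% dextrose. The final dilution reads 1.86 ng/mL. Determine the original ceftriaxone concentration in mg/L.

279 mg/L

Overall dilution factor = 12 × 10.01 × 25 × 50 = 1.50 × 10⁵.
Original = 1.86 ng/mL × 1.50 × 10⁵ = 2.79 × 10⁵ ng/mL = 279 mg/L.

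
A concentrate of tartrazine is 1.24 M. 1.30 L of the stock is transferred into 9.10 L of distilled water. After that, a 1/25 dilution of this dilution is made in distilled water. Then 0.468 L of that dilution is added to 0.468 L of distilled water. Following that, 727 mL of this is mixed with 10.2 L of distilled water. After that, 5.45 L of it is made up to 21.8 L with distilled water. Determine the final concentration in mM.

0.0516 mM

Overall dilution factor = 8 × 25 × 2 × 15.03 × 4 = 2.40 × 10⁴.
1.24 M / 2.40 × 10⁴ = 5.16 × 10⁻⁵ M = 0.0516 mM.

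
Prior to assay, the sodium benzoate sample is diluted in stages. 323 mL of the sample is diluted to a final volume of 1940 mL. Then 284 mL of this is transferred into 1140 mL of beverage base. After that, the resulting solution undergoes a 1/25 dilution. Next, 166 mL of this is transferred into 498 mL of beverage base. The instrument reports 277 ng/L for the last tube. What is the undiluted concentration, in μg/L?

834 μg/L

Overall dilution factor = 6.006 × 5.014 × 25 × 4 = 3012.
Original = 277 ng/L × 3012 = 8.34 × 10⁵ ng/L = 834 μg/L.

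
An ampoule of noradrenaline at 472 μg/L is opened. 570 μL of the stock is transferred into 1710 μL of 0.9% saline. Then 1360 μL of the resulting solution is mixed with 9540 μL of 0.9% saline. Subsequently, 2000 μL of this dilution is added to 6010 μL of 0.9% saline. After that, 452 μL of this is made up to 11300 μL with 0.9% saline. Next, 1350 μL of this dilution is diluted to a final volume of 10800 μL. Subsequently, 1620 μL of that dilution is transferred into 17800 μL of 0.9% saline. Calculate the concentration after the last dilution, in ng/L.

1.53 ng/L

Overall dilution factor = 4 × 8.015 × 4.005 × 25 × 8 × 11.99 = 3.08 × 10⁵.
472 μg/L / 3.08 × 10⁵ = 1.53 × 10⁻³ μg/L = 1.53 ng/L.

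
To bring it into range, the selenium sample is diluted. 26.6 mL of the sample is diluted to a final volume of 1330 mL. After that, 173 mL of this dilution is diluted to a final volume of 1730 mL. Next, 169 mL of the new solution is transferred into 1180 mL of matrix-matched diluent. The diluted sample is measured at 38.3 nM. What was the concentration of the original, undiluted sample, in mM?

Overall dilution factor = 50 × 10 × 7.982 = 3991.
Original = 38.3 nM × 3991 = 1.53 × 10⁵ nM = 0.153 mM.

0.153 mM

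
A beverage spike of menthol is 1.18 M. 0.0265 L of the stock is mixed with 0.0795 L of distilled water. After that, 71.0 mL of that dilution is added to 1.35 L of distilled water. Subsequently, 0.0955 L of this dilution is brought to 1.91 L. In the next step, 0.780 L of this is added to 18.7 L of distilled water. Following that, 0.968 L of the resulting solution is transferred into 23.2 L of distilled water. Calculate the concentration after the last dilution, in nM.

1180 nM

Overall dilution factor = 4 × 20.01 × 20 × 24.97 × 24.97 = 9.98 × 10⁵.
1.18 M / 9.98 × 10⁵ = 1.18 × 10⁻⁶ M = 1180 nM.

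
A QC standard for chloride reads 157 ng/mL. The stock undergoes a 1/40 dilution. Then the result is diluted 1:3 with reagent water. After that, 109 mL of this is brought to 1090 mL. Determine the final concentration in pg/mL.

131 pg/mL

Overall dilution factor = 40 × 3 × 10 = 1200.
157 ng/mL / 1200 = 0.131 ng/mL = 131 pg/mL.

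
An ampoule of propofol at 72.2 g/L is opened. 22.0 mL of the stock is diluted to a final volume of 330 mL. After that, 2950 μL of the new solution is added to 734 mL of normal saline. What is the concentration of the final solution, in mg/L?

19.3 mg/L

Overall dilution factor = 15 × 249.8 = 3747.
72.2 g/L / 3747 = 0.0193 g/L = 19.3 mg/L.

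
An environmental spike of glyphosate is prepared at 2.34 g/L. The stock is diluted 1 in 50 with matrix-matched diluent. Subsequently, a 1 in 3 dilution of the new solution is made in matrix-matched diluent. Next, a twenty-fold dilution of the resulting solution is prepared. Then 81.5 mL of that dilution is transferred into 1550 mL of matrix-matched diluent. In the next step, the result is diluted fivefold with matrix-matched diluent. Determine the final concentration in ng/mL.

7.79 ng/mL

Overall dilution factor = 50 × 3 × 20 × 20.02 × 5 = 3.00 × 10⁵.
2.34 g/L / 3.00 × 10⁵ = 7.79 × 10⁻⁶ g/L = 7.79 ng/mL.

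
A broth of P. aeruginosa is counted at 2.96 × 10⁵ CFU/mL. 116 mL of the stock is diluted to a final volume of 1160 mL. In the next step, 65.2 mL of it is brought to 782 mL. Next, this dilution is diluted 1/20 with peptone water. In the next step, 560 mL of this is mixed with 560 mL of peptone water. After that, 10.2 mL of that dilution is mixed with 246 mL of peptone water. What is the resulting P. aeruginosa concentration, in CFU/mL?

Overall dilution factor = 10 × 11.99 × 20 × 2 × 25.12 = 1.21 × 10⁵.
2.96 × 10⁵ CFU/mL / 1.21 × 10⁵ = 2.46 CFU/mL.

2.46 CFU/mL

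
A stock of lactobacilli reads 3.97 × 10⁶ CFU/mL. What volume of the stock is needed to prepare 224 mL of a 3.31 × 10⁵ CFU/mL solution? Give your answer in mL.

V₁ = C₂V₂/C₁ = 3.31 × 10⁵ × 224 / 3.97 × 10⁶ = 18.7 mL.

18.7 mL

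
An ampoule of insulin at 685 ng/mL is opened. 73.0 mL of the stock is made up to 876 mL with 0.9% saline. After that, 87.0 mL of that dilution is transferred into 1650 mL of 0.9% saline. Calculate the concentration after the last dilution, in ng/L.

2860 ng/L

Overall dilution factor = 12 × 19.97 = 240.
685 ng/mL / 240 = 2.86 ng/mL = 2860 ng/L.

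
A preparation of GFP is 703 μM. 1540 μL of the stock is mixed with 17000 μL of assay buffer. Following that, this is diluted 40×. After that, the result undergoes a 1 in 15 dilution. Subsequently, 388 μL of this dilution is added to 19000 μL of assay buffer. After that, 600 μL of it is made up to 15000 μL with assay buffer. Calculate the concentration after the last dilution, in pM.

77.9 pM

Overall dilution factor = 12.04 × 40 × 15 × 49.97 × 25 = 9.02 × 10⁶.
703 μM / 9.02 × 10⁶ = 7.79 × 10⁻⁵ μM = 77.9 pM.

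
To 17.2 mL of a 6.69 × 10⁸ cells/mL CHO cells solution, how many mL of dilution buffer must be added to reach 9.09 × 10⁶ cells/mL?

V₂ = C₁V₁/C₂ = 6.69 × 10⁸ × 17.2 / 9.09 × 10⁶ = 1266 mL.
Diluent to add = V₂ − V₁ = 1266 − 17.2 = 1250 mL.

1250 mL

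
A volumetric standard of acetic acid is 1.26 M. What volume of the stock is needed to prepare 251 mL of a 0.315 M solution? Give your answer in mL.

62.8 mL

V₁ = C₂V₂/C₁ = 0.315 × 251 / 1.26 = 62.8 mL.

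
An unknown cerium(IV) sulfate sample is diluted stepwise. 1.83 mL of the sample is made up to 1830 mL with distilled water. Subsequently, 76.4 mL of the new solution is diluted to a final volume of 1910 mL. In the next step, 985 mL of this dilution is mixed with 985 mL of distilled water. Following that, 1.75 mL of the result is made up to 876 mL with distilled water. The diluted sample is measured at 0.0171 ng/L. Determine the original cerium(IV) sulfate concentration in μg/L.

428 μg/L

Overall dilution factor = 1000 × 25 × 2 × 500.6 = 2.50 × 10⁷.
Original = 0.0171 ng/L × 2.50 × 10⁷ = 4.28 × 10⁵ ng/L = 428 μg/L.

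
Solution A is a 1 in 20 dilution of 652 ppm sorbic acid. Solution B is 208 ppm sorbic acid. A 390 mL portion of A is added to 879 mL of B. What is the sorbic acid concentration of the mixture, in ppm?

154 ppm

C_A = 652 ppm / 20 = 32.6 ppm.
C_mix = (C_A·V_A + C_B·V_B)/(V_A + V_B) = (32.6×390 + 208×879) / 1269 = 154 ppm.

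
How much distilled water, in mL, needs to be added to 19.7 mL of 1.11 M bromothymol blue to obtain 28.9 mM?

737 mL

28.9 mM = 0.0289 M.
V₂ = C₁V₁/C₂ = 1.11 × 19.7 / 0.0289 = 757 mL.
Diluent to add = V₂ − V₁ = 757 − 19.7 = 737 mL.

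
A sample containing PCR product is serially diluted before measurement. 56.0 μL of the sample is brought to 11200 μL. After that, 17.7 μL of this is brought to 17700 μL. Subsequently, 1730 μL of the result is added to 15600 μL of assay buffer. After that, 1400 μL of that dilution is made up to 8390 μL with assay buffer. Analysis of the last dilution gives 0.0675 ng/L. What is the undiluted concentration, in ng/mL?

Overall dilution factor = 200 × 1000 × 10.02 × 5.993 = 1.20 × 10⁷.
Original = 0.0675 ng/L × 1.20 × 10⁷ = 8.10 × 10⁵ ng/L = 810 ng/mL.

810 ng/mL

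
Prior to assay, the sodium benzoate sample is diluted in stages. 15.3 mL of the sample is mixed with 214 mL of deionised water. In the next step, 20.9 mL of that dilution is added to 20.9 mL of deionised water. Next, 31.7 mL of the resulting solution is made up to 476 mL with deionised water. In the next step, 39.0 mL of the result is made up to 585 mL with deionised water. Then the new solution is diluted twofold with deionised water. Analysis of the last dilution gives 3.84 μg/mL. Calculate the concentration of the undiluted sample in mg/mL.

Overall dilution factor = 14.99 × 2 × 15.02 × 15 × 2 = 1.35 × 10⁴.
Original = 3.84 μg/mL × 1.35 × 10⁴ = 5.18 × 10⁴ μg/mL = 51.8 mg/mL.

51.8 mg/mL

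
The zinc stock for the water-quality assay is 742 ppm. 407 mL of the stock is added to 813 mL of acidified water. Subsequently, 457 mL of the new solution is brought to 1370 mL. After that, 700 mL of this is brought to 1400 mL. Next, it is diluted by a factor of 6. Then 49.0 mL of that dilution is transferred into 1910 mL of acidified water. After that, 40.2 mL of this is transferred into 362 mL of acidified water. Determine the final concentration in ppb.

Overall dilution factor = 2.998 × 2.998 × 2 × 6 × 39.98 × 10.00 = 4.31 × 10⁴.
742 ppm / 4.31 × 10⁴ = 0.0172 ppm = 17.2 ppb.

17.2 ppb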